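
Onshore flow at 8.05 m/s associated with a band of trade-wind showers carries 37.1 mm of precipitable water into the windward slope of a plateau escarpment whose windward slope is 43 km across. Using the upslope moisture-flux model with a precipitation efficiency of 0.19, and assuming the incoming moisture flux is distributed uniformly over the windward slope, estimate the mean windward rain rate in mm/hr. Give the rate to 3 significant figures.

Incoming column moisture flux per unit ridge length: F = V × PW = 8.05 × 37.1 = 298.655 mm·m/s.
Spread over the 43 km slope with efficiency ε = 0.19: R = ε·F/W = 0.19 × 298.655 / 43000 m = 1.320e-03 mm/s.
R = 1.320e-03 × 3600 = 4.75 mm/hr.

R ≈ 4.75 mm/hr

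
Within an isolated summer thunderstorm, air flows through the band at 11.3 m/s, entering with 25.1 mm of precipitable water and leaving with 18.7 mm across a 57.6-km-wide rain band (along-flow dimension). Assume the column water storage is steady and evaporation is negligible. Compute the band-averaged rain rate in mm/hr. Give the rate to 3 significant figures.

R ≈ 4.52 mm/hr

Column moisture flux per unit crosswind length is F = V × PW.
Inflow: F_in = 11.3 × 25.1 = 283.63 mm·m/s
Outflow: F_out = 11.3 × 18.7 = 211.31 mm·m/s
Steady-state rate R = (F_in − F_out)/L = (283.63 − 211.31) / 57600 m = 1.256e-03 mm/s.
R = 1.256e-03 × 3600 = 4.52 mm/hr.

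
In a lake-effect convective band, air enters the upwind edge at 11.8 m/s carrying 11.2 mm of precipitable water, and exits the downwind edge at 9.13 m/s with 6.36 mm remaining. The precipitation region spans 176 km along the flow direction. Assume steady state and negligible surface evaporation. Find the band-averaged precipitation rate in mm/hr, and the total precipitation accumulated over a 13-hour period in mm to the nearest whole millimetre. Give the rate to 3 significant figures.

R ≈ 1.52 mm/hr; total ≈ 20 mm

Column moisture flux per unit crosswind length is F = V × PW.
Inflow: F_in = 11.8 × 11.2 = 132.16 mm·m/s
Outflow: F_out = 9.13 × 6.36 = 58.0668 mm·m/s
Steady-state rate R = (F_in − F_out)/L = (132.16 − 58.0668) / 176000 m = 4.210e-04 mm/s.
R = 4.210e-04 × 3600 = 1.52 mm/hr.
Over 13 h: total = 1.52 × 13 = 19.76 ≈ 20 mm.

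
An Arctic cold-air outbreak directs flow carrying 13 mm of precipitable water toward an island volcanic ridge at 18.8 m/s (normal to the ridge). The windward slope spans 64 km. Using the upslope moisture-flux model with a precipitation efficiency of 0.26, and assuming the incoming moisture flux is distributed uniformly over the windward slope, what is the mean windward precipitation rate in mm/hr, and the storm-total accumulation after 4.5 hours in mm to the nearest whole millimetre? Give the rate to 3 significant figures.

R ≈ 3.57 mm/hr; total ≈ 16 mm

Incoming column moisture flux per unit ridge length: F = V × PW = 18.8 × 13 = 244.4 mm·m/s.
Spread over the 64 km slope with efficiency ε = 0.26: R = ε·F/W = 0.26 × 244.4 / 64000 m = 9.929e-04 mm/s.
R = 9.929e-04 × 3600 = 3.57 mm/hr.
Over 4.5 h: total = 3.57 × 4.5 = 16.065 ≈ 16 mm.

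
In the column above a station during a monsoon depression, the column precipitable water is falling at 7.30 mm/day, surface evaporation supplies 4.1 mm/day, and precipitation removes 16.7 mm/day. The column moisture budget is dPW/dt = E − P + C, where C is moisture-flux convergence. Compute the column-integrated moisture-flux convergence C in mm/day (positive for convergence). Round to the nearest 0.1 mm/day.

C ≈ 5.3 mm/day

dPW/dt = -7.30 mm/day.
C = dPW/dt − E + P = (-7.30) − 4.1 + 16.7 = 5.3 mm/day.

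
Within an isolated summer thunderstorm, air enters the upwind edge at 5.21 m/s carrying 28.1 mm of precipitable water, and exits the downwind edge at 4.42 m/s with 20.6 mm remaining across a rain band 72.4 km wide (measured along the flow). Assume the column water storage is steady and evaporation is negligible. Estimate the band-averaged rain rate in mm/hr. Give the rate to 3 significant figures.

Column moisture flux per unit crosswind length is F = V × PW.
Inflow: F_in = 5.21 × 28.1 = 146.401 mm·m/s
Outflow: F_out = 4.42 × 20.6 = 91.052 mm·m/s
Steady-state rate R = (F_in − F_out)/L = (146.401 − 91.052) / 72400 m = 7.645e-04 mm/s.
R = 7.645e-04 × 3600 = 2.75 mm/hr.

R ≈ 2.75 mm/hr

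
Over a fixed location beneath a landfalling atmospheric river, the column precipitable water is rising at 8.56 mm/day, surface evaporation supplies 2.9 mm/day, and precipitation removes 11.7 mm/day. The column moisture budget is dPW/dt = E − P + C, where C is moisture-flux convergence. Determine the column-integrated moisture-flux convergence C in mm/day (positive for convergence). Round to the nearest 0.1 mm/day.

C ≈ 17.4 mm/day

dPW/dt = +8.56 mm/day.
C = dPW/dt − E + P = (+8.56) − 2.9 + 11.7 = 17.4 mm/day.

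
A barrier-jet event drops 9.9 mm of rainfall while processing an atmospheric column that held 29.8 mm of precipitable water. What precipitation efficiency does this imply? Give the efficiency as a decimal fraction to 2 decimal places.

ε ≈ 0.33

ε = rainfall / PW = 9.9 / 29.8 = 0.33.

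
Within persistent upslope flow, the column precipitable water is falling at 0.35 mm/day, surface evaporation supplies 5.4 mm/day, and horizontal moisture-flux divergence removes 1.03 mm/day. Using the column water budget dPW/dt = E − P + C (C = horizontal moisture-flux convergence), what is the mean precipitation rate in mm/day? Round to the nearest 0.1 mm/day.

P ≈ 4.7 mm/day

dPW/dt = -0.35 mm/day.
P = E + C − dPW/dt = 5.4 + (-1.03) − (-0.35) = 4.7 mm/day.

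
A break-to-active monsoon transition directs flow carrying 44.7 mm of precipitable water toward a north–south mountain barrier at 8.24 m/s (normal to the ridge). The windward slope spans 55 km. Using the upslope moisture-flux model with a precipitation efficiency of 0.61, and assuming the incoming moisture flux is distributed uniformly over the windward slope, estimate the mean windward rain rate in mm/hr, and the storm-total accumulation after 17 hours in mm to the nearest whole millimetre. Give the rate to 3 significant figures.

Incoming column moisture flux per unit ridge length: F = V × PW = 8.24 × 44.7 = 368.328 mm·m/s.
Spread over the 55 km slope with efficiency ε = 0.61: R = ε·F/W = 0.61 × 368.328 / 55000 m = 4.085e-03 mm/s.
R = 4.085e-03 × 3600 = 14.7 mm/hr.
Over 17 h: total = 14.7 × 17 = 249.9 ≈ 250 mm.

R ≈ 14.7 mm/hr; total ≈ 250 mm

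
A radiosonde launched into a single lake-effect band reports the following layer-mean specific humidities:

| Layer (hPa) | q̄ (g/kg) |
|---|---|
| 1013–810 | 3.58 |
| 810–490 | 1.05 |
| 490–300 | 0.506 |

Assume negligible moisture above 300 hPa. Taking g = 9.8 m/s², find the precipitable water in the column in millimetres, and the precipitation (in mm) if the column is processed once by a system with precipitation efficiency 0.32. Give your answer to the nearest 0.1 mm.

Precipitable water is the column-integrated vapour mass per unit area: PW = (1/g) Σ q̄ Δp, with q in kg/kg and Δp in Pa (1 kg/m² of water = 1 mm).
Layer 1013–810 hPa: Δp = 203 hPa = 20300 Pa, q̄ = 0.00358 kg/kg → 0.00358 × 20300 / 9.8 = 7.42 mm
Layer 810–490 hPa: Δp = 320 hPa = 32000 Pa, q̄ = 0.00105 kg/kg → 0.00105 × 32000 / 9.8 = 3.43 mm
Layer 490–300 hPa: Δp = 190 hPa = 19000 Pa, q̄ = 0.000506 kg/kg → 0.000506 × 19000 / 9.8 = 0.98 mm
PW = 7.42 + 3.43 + 0.98 = 11.83 ≈ 11.8 mm.
Precipitation = ε × PW = 0.32 × 11.8 = 3.8 mm.

PW ≈ 11.8 mm; precipitation ≈ 3.8 mm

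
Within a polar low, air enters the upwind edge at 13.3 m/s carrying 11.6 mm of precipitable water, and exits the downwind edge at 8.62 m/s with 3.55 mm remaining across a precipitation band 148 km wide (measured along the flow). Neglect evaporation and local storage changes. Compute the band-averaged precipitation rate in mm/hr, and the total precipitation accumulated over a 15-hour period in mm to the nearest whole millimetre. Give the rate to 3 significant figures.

R ≈ 3.01 mm/hr; total ≈ 45 mm

Column moisture flux per unit crosswind length is F = V × PW.
Inflow: F_in = 13.3 × 11.6 = 154.28 mm·m/s
Outflow: F_out = 8.62 × 3.55 = 30.601 mm·m/s
Steady-state rate R = (F_in − F_out)/L = (154.28 − 30.601) / 148000 m = 8.357e-04 mm/s.
R = 8.357e-04 × 3600 = 3.01 mm/hr.
Over 15 h: total = 3.01 × 15 = 45.15 ≈ 45 mm.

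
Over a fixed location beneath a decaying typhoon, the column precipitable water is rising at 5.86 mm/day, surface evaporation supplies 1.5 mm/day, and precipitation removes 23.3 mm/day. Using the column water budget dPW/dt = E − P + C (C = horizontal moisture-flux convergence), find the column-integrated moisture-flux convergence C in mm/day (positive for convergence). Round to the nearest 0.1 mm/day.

C ≈ 27.7 mm/day

dPW/dt = +5.86 mm/day.
C = dPW/dt − E + P = (+5.86) − 1.5 + 23.3 = 27.7 mm/day.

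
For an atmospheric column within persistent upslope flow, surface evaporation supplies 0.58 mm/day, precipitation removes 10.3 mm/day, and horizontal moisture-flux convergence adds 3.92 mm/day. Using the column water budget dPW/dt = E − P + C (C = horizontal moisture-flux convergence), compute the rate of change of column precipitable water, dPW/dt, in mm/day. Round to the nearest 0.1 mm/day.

dPW/dt = E − P + C = 0.58 − 10.3 + (3.92) = -5.8 mm/day.

dPW/dt ≈ -5.8 mm/day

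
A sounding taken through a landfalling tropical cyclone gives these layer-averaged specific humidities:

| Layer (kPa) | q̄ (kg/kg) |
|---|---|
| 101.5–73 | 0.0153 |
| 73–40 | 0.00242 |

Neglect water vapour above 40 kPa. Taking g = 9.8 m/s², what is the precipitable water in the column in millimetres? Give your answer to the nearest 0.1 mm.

PW ≈ 52.6 mm

Precipitable water is the column-integrated vapour mass per unit area: PW = (1/g) Σ q̄ Δp, with q in kg/kg and Δp in Pa (1 kg/m² of water = 1 mm).
Layer 101.5–73 kPa: Δp = 285 hPa = 28500 Pa, q̄ = 0.0153 kg/kg → 0.0153 × 28500 / 9.8 = 44.49 mm
Layer 73–40 kPa: Δp = 330 hPa = 33000 Pa, q̄ = 0.00242 kg/kg → 0.00242 × 33000 / 9.8 = 8.15 mm
PW = 44.49 + 8.15 = 52.64 ≈ 52.6 mm.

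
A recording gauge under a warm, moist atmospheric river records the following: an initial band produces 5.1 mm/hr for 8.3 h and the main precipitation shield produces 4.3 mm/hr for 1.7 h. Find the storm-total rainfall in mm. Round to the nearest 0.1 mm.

Total = Σ Rᵢ Δtᵢ = 5.1 × 8.3 + 4.3 × 1.7
      = 42.33 + 7.31 = 49.6 mm.

total ≈ 49.6 mm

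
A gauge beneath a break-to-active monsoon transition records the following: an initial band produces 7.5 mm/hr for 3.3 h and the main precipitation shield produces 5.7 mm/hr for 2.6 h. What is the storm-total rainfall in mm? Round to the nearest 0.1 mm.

total ≈ 39.6 mm

Total = Σ Rᵢ Δtᵢ = 7.5 × 3.3 + 5.7 × 2.6
      = 24.75 + 14.82 = 39.6 mm.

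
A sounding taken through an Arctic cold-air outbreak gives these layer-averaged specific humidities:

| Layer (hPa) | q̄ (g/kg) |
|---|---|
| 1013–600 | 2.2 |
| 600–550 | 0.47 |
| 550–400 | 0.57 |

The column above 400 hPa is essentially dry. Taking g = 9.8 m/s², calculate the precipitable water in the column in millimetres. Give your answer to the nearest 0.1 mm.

PW ≈ 10.4 mm

Precipitable water is the column-integrated vapour mass per unit area: PW = (1/g) Σ q̄ Δp, with q in kg/kg and Δp in Pa (1 kg/m² of water = 1 mm).
Layer 1013–600 hPa: Δp = 413 hPa = 41300 Pa, q̄ = 0.0022 kg/kg → 0.0022 × 41300 / 9.8 = 9.27 mm
Layer 600–550 hPa: Δp = 50 hPa = 5000 Pa, q̄ = 0.00047 kg/kg → 0.00047 × 5000 / 9.8 = 0.24 mm
Layer 550–400 hPa: Δp = 150 hPa = 15000 Pa, q̄ = 0.00057 kg/kg → 0.00057 × 15000 / 9.8 = 0.87 mm
PW = 9.27 + 0.24 + 0.87 = 10.38 ≈ 10.4 mm.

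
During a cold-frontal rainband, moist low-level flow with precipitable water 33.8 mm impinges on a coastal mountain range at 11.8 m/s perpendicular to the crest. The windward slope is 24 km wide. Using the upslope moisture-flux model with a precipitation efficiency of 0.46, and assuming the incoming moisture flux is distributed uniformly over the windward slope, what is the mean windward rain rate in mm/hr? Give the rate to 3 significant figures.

R ≈ 27.5 mm/hr

Incoming column moisture flux per unit ridge length: F = V × PW = 11.8 × 33.8 = 398.84 mm·m/s.
Spread over the 24 km slope with efficiency ε = 0.46: R = ε·F/W = 0.46 × 398.84 / 24000 m = 7.644e-03 mm/s.
R = 7.644e-03 × 3600 = 27.5 mm/hr.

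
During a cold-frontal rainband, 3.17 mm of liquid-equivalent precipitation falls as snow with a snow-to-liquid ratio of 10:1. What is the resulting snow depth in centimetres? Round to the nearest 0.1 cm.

Snow depth = liquid × ratio = 3.17 mm × 10 = 31.7 mm = 3.2 cm.

snow depth ≈ 3.2 cm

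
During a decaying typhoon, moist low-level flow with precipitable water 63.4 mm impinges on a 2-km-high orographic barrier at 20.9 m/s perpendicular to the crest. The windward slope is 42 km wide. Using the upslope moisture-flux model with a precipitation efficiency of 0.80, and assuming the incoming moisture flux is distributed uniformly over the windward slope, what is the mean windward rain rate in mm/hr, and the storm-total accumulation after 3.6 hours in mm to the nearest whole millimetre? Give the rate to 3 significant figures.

R ≈ 90.9 mm/hr; total ≈ 327 mm

Incoming column moisture flux per unit ridge length: F = V × PW = 20.9 × 63.4 = 1325.06 mm·m/s.
Spread over the 42 km slope with efficiency ε = 0.80: R = ε·F/W = 0.80 × 1325.06 / 42000 m = 2.524e-02 mm/s.
R = 2.524e-02 × 3600 = 90.9 mm/hr.
Over 3.6 h: total = 90.9 × 3.6 = 327.24 ≈ 327 mm.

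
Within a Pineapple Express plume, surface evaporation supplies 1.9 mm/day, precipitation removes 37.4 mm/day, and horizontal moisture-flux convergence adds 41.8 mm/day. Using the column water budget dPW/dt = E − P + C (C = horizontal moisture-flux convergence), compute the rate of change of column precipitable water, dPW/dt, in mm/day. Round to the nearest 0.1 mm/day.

dPW/dt = E − P + C = 1.9 − 37.4 + (41.8) = 6.3 mm/day.

dPW/dt ≈ 6.3 mm/day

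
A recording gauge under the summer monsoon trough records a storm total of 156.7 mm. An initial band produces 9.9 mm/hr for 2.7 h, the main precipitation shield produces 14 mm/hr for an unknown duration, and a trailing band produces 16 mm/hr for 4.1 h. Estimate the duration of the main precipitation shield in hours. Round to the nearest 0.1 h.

duration ≈ 4.6 h

Known phases: 9.9 × 2.7 + 16 × 4.1 = 26.73 + 65.6 = 92.33 mm.
Remaining depth = 156.7 − 92.33 = 64.37 mm.
Duration = 64.37 / 14 = 4.6 h.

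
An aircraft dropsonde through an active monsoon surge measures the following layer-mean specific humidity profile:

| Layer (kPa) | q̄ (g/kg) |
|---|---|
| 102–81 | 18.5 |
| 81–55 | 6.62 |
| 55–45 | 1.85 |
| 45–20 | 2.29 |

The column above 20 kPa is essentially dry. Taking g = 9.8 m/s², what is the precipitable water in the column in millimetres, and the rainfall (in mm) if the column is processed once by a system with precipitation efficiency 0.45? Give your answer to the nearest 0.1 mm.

Precipitable water is the column-integrated vapour mass per unit area: PW = (1/g) Σ q̄ Δp, with q in kg/kg and Δp in Pa (1 kg/m² of water = 1 mm).
Layer 102–81 kPa: Δp = 210 hPa = 21000 Pa, q̄ = 0.0185 kg/kg → 0.0185 × 21000 / 9.8 = 39.64 mm
Layer 81–55 kPa: Δp = 260 hPa = 26000 Pa, q̄ = 0.00662 kg/kg → 0.00662 × 26000 / 9.8 = 17.56 mm
Layer 55–45 kPa: Δp = 100 hPa = 10000 Pa, q̄ = 0.00185 kg/kg → 0.00185 × 10000 / 9.8 = 1.89 mm
Layer 45–20 kPa: Δp = 250 hPa = 25000 Pa, q̄ = 0.00229 kg/kg → 0.00229 × 25000 / 9.8 = 5.84 mm
PW = 39.64 + 17.56 + 1.89 + 5.84 = 64.93 ≈ 64.9 mm.
Rainfall = ε × PW = 0.45 × 64.9 = 29.2 mm.

PW ≈ 64.9 mm; rainfall ≈ 29.2 mm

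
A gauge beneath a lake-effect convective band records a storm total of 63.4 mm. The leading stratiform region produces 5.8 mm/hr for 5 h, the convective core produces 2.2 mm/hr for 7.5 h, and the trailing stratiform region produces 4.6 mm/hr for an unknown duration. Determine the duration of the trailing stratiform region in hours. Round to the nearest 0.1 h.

duration ≈ 3.9 h

Known phases: 5.8 × 5 + 2.2 × 7.5 = 29 + 16.5 = 45.5 mm.
Remaining depth = 63.4 − 45.5 = 17.9 mm.
Duration = 17.9 / 4.6 = 3.9 h.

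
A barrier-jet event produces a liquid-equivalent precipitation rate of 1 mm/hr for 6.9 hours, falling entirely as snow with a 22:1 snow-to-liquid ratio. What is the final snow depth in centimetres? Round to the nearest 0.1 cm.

snow depth ≈ 15.2 cm

Liquid-equivalent depth = 1 × 6.9 = 6.9 mm.
Snow depth = 6.9 mm × 22 = 151.8 mm = 15.2 cm.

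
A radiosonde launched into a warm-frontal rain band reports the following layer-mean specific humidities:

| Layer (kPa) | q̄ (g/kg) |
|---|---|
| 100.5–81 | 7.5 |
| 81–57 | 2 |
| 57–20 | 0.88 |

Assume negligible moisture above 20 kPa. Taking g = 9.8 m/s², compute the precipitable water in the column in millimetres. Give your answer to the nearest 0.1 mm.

Precipitable water is the column-integrated vapour mass per unit area: PW = (1/g) Σ q̄ Δp, with q in kg/kg and Δp in Pa (1 kg/m² of water = 1 mm).
Layer 100.5–81 kPa: Δp = 195 hPa = 19500 Pa, q̄ = 0.0075 kg/kg → 0.0075 × 19500 / 9.8 = 14.92 mm
Layer 81–57 kPa: Δp = 240 hPa = 24000 Pa, q̄ = 0.002 kg/kg → 0.002 × 24000 / 9.8 = 4.90 mm
Layer 57–20 kPa: Δp = 370 hPa = 37000 Pa, q̄ = 0.00088 kg/kg → 0.00088 × 37000 / 9.8 = 3.32 mm
PW = 14.92 + 4.90 + 3.32 = 23.14 ≈ 23.1 mm.

PW ≈ 23.1 mm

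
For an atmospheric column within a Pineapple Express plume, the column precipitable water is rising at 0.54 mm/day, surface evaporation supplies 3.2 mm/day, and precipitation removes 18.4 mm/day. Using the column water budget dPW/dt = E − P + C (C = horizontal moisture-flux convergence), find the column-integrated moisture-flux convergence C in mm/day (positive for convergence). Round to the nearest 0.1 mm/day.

dPW/dt = +0.54 mm/day.
C = dPW/dt − E + P = (+0.54) − 3.2 + 18.4 = 15.7 mm/day.

C ≈ 15.7 mm/day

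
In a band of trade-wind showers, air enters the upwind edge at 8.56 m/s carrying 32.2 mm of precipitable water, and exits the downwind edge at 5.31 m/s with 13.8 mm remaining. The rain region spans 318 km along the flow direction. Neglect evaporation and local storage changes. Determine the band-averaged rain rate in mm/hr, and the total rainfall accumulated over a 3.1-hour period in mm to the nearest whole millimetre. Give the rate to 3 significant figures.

R ≈ 2.29 mm/hr; total ≈ 7 mm

Column moisture flux per unit crosswind length is F = V × PW.
Inflow: F_in = 8.56 × 32.2 = 275.632 mm·m/s
Outflow: F_out = 5.31 × 13.8 = 73.278 mm·m/s
Steady-state rate R = (F_in − F_out)/L = (275.632 − 73.278) / 318000 m = 6.363e-04 mm/s.
R = 6.363e-04 × 3600 = 2.29 mm/hr.
Over 3.1 h: total = 2.29 × 3.1 = 7.099 ≈ 7 mm.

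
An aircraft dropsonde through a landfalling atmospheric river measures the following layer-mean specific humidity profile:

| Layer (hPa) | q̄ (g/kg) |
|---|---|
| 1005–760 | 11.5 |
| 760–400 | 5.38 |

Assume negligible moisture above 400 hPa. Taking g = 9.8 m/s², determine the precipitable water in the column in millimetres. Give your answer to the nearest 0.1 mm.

PW ≈ 48.5 mm

Precipitable water is the column-integrated vapour mass per unit area: PW = (1/g) Σ q̄ Δp, with q in kg/kg and Δp in Pa (1 kg/m² of water = 1 mm).
Layer 1005–760 hPa: Δp = 245 hPa = 24500 Pa, q̄ = 0.0115 kg/kg → 0.0115 × 24500 / 9.8 = 28.75 mm
Layer 760–400 hPa: Δp = 360 hPa = 36000 Pa, q̄ = 0.00538 kg/kg → 0.00538 × 36000 / 9.8 = 19.76 mm
PW = 28.75 + 19.76 = 48.51 ≈ 48.5 mm.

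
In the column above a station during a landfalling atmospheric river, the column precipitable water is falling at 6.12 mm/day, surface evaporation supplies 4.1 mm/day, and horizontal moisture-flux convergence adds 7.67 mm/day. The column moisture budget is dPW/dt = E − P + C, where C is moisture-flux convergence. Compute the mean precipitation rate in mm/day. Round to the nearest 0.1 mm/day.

P ≈ 17.9 mm/day

dPW/dt = -6.12 mm/day.
P = E + C − dPW/dt = 4.1 + (7.67) − (-6.12) = 17.9 mm/day.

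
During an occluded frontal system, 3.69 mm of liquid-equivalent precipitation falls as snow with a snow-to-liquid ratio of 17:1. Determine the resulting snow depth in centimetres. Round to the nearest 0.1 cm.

snow depth ≈ 6.3 cm

Snow depth = liquid × ratio = 3.69 mm × 17 = 62.73 mm = 6.3 cm.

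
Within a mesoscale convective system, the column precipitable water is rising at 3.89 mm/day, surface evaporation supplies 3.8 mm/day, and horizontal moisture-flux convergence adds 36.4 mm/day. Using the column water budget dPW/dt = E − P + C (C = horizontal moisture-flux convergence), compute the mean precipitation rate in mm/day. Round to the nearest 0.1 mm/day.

P ≈ 36.3 mm/day

dPW/dt = +3.89 mm/day.
P = E + C − dPW/dt = 3.8 + (36.4) − (+3.89) = 36.3 mm/day.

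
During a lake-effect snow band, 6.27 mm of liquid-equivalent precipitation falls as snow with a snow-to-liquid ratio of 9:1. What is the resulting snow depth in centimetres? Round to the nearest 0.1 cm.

snow depth ≈ 5.6 cm

Snow depth = liquid × ratio = 6.27 mm × 9 = 56.43 mm = 5.6 cm.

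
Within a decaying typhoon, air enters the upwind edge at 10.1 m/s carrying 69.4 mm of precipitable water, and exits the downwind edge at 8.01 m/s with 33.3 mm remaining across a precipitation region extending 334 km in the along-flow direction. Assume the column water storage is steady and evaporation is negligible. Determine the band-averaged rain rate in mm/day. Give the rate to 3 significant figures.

Column moisture flux per unit crosswind length is F = V × PW.
Inflow: F_in = 10.1 × 69.4 = 700.94 mm·m/s
Outflow: F_out = 8.01 × 33.3 = 266.733 mm·m/s
Steady-state rate R = (F_in − F_out)/L = (700.94 − 266.733) / 334000 m = 1.300e-03 mm/s.
R = 1.300e-03 × 3600 × 24 = 112 mm/day.

R ≈ 112 mm/day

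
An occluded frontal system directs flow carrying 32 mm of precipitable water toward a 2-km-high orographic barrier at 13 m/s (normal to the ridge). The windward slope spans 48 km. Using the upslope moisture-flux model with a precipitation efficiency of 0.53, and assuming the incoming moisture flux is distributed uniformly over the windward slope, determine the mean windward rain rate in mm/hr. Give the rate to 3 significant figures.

Incoming column moisture flux per unit ridge length: F = V × PW = 13 × 32 = 416 mm·m/s.
Spread over the 48 km slope with efficiency ε = 0.53: R = ε·F/W = 0.53 × 416 / 48000 m = 4.593e-03 mm/s.
R = 4.593e-03 × 3600 = 16.5 mm/hr.

R ≈ 16.5 mm/hr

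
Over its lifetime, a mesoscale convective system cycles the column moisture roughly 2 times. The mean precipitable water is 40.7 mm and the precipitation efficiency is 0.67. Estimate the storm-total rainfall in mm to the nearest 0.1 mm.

rainfall ≈ 54.5 mm

Each cycle deposits ε × PW = 0.67 × 40.7 = 27.269 mm.
Over 2 cycles: 2 × 27.269 = 54.5 mm.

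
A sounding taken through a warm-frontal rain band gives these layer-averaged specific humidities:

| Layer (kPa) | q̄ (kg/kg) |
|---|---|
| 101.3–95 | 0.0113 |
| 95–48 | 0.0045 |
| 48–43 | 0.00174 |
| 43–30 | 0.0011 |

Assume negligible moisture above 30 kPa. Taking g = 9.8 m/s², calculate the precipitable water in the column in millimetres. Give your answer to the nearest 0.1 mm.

PW ≈ 31.2 mm

Precipitable water is the column-integrated vapour mass per unit area: PW = (1/g) Σ q̄ Δp, with q in kg/kg and Δp in Pa (1 kg/m² of water = 1 mm).
Layer 101.3–95 kPa: Δp = 63 hPa = 6300 Pa, q̄ = 0.0113 kg/kg → 0.0113 × 6300 / 9.8 = 7.26 mm
Layer 95–48 kPa: Δp = 470 hPa = 47000 Pa, q̄ = 0.0045 kg/kg → 0.0045 × 47000 / 9.8 = 21.58 mm
Layer 48–43 kPa: Δp = 50 hPa = 5000 Pa, q̄ = 0.00174 kg/kg → 0.00174 × 5000 / 9.8 = 0.89 mm
Layer 43–30 kPa: Δp = 130 hPa = 13000 Pa, q̄ = 0.0011 kg/kg → 0.0011 × 13000 / 9.8 = 1.46 mm
PW = 7.26 + 21.58 + 0.89 + 1.46 = 31.19 ≈ 31.2 mm.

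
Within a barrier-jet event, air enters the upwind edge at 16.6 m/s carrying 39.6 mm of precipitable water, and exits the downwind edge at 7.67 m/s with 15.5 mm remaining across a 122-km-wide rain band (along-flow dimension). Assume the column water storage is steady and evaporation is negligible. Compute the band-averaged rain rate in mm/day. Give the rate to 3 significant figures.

R ≈ 381 mm/day

Column moisture flux per unit crosswind length is F = V × PW.
Inflow: F_in = 16.6 × 39.6 = 657.36 mm·m/s
Outflow: F_out = 7.67 × 15.5 = 118.885 mm·m/s
Steady-state rate R = (F_in − F_out)/L = (657.36 − 118.885) / 122000 m = 4.414e-03 mm/s.
R = 4.414e-03 × 3600 × 24 = 381 mm/day.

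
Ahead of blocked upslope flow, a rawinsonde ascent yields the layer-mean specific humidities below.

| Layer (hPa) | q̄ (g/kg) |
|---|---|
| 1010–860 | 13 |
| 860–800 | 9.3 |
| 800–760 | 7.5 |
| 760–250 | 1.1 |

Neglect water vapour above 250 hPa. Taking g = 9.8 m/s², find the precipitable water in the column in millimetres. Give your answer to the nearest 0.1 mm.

Precipitable water is the column-integrated vapour mass per unit area: PW = (1/g) Σ q̄ Δp, with q in kg/kg and Δp in Pa (1 kg/m² of water = 1 mm).
Layer 1010–860 hPa: Δp = 150 hPa = 15000 Pa, q̄ = 0.013 kg/kg → 0.013 × 15000 / 9.8 = 19.90 mm
Layer 860–800 hPa: Δp = 60 hPa = 6000 Pa, q̄ = 0.0093 kg/kg → 0.0093 × 6000 / 9.8 = 5.69 mm
Layer 800–760 hPa: Δp = 40 hPa = 4000 Pa, q̄ = 0.0075 kg/kg → 0.0075 × 4000 / 9.8 = 3.06 mm
Layer 760–250 hPa: Δp = 510 hPa = 51000 Pa, q̄ = 0.0011 kg/kg → 0.0011 × 51000 / 9.8 = 5.72 mm
PW = 19.90 + 5.69 + 3.06 + 5.72 = 34.37 ≈ 34.4 mm.

PW ≈ 34.4 mm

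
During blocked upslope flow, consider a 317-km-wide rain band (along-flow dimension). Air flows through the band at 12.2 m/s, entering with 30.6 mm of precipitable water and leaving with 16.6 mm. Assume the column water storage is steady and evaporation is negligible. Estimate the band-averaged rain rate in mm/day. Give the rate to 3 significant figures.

R ≈ 46.6 mm/day

Column moisture flux per unit crosswind length is F = V × PW.
Inflow: F_in = 12.2 × 30.6 = 373.32 mm·m/s
Outflow: F_out = 12.2 × 16.6 = 202.52 mm·m/s
Steady-state rate R = (F_in − F_out)/L = (373.32 − 202.52) / 317000 m = 5.388e-04 mm/s.
R = 5.388e-04 × 3600 × 24 = 46.6 mm/day.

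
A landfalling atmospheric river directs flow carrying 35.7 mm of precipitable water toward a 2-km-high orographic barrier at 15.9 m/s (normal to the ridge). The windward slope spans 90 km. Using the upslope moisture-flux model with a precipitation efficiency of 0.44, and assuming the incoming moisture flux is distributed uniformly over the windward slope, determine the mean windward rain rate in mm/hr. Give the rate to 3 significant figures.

Incoming column moisture flux per unit ridge length: F = V × PW = 15.9 × 35.7 = 567.63 mm·m/s.
Spread over the 90 km slope with efficiency ε = 0.44: R = ε·F/W = 0.44 × 567.63 / 90000 m = 2.775e-03 mm/s.
R = 2.775e-03 × 3600 = 9.99 mm/hr.

R ≈ 9.99 mm/hr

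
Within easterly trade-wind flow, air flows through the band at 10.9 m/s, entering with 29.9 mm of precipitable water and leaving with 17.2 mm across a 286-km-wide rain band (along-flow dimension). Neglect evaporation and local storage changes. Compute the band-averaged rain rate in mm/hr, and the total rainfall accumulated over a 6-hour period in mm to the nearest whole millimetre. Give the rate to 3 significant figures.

Column moisture flux per unit crosswind length is F = V × PW.
Inflow: F_in = 10.9 × 29.9 = 325.91 mm·m/s
Outflow: F_out = 10.9 × 17.2 = 187.48 mm·m/s
Steady-state rate R = (F_in − F_out)/L = (325.91 − 187.48) / 286000 m = 4.840e-04 mm/s.
R = 4.840e-04 × 3600 = 1.74 mm/hr.
Over 6 h: total = 1.74 × 6 = 10.44 ≈ 10 mm.

R ≈ 1.74 mm/hr; total ≈ 10 mm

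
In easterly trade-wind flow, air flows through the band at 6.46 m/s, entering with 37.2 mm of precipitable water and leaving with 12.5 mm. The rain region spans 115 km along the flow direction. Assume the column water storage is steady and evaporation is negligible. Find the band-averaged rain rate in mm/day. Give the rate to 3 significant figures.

R ≈ 120 mm/day

Column moisture flux per unit crosswind length is F = V × PW.
Inflow: F_in = 6.46 × 37.2 = 240.312 mm·m/s
Outflow: F_out = 6.46 × 12.5 = 80.75 mm·m/s
Steady-state rate R = (F_in − F_out)/L = (240.312 − 80.75) / 115000 m = 1.387e-03 mm/s.
R = 1.387e-03 × 3600 × 24 = 120 mm/day.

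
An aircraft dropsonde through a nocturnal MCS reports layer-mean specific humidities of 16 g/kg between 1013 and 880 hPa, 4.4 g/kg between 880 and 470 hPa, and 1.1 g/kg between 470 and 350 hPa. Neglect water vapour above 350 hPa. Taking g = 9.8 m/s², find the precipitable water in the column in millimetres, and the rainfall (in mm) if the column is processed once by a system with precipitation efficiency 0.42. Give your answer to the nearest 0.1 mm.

Precipitable water is the column-integrated vapour mass per unit area: PW = (1/g) Σ q̄ Δp, with q in kg/kg and Δp in Pa (1 kg/m² of water = 1 mm).
Layer 1013–880 hPa: Δp = 133 hPa = 13300 Pa, q̄ = 0.016 kg/kg → 0.016 × 13300 / 9.8 = 21.71 mm
Layer 880–470 hPa: Δp = 410 hPa = 41000 Pa, q̄ = 0.0044 kg/kg → 0.0044 × 41000 / 9.8 = 18.41 mm
Layer 470–350 hPa: Δp = 120 hPa = 12000 Pa, q̄ = 0.0011 kg/kg → 0.0011 × 12000 / 9.8 = 1.35 mm
PW = 21.71 + 18.41 + 1.35 = 41.47 ≈ 41.5 mm.
Rainfall = ε × PW = 0.42 × 41.5 = 17.4 mm.

PW ≈ 41.5 mm; rainfall ≈ 17.4 mm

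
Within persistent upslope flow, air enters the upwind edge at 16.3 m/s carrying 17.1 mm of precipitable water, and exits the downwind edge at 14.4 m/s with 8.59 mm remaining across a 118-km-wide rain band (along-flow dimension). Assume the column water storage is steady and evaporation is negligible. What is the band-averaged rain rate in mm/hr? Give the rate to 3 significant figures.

R ≈ 4.73 mm/hr

Column moisture flux per unit crosswind length is F = V × PW.
Inflow: F_in = 16.3 × 17.1 = 278.73 mm·m/s
Outflow: F_out = 14.4 × 8.59 = 123.696 mm·m/s
Steady-state rate R = (F_in − F_out)/L = (278.73 − 123.696) / 118000 m = 1.314e-03 mm/s.
R = 1.314e-03 × 3600 = 4.73 mm/hr.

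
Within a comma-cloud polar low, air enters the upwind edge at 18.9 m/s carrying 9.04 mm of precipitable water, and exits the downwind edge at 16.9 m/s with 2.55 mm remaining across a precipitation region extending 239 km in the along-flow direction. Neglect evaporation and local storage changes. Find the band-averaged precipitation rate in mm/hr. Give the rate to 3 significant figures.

R ≈ 1.92 mm/hr

Column moisture flux per unit crosswind length is F = V × PW.
Inflow: F_in = 18.9 × 9.04 = 170.856 mm·m/s
Outflow: F_out = 16.9 × 2.55 = 43.095 mm·m/s
Steady-state rate R = (F_in − F_out)/L = (170.856 − 43.095) / 239000 m = 5.346e-04 mm/s.
R = 5.346e-04 × 3600 = 1.92 mm/hr.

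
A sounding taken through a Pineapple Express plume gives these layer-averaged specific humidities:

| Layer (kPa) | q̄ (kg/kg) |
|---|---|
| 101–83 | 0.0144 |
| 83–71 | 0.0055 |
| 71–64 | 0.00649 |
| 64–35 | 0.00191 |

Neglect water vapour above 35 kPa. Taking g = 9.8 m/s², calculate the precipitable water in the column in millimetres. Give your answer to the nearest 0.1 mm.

PW ≈ 43.5 mm

Precipitable water is the column-integrated vapour mass per unit area: PW = (1/g) Σ q̄ Δp, with q in kg/kg and Δp in Pa (1 kg/m² of water = 1 mm).
Layer 101–83 kPa: Δp = 180 hPa = 18000 Pa, q̄ = 0.0144 kg/kg → 0.0144 × 18000 / 9.8 = 26.45 mm
Layer 83–71 kPa: Δp = 120 hPa = 12000 Pa, q̄ = 0.0055 kg/kg → 0.0055 × 12000 / 9.8 = 6.73 mm
Layer 71–64 kPa: Δp = 70 hPa = 7000 Pa, q̄ = 0.00649 kg/kg → 0.00649 × 7000 / 9.8 = 4.64 mm
Layer 64–35 kPa: Δp = 290 hPa = 29000 Pa, q̄ = 0.00191 kg/kg → 0.00191 × 29000 / 9.8 = 5.65 mm
PW = 26.45 + 6.73 + 4.64 + 5.65 = 43.47 ≈ 43.5 mm.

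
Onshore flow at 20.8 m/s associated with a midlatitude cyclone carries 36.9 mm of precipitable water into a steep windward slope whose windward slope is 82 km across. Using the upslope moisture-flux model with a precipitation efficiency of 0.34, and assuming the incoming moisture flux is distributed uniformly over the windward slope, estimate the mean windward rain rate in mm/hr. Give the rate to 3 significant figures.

R ≈ 11.5 mm/hr

Incoming column moisture flux per unit ridge length: F = V × PW = 20.8 × 36.9 = 767.52 mm·m/s.
Spread over the 82 km slope with efficiency ε = 0.34: R = ε·F/W = 0.34 × 767.52 / 82000 m = 3.182e-03 mm/s.
R = 3.182e-03 × 3600 = 11.5 mm/hr.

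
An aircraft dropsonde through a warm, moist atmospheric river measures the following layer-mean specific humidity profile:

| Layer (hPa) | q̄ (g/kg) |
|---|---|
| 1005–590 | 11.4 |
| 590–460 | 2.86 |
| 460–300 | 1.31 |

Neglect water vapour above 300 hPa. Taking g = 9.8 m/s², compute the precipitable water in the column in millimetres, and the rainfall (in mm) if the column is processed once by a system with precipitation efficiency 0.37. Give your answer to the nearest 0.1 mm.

PW ≈ 54.2 mm; rainfall ≈ 20.1 mm

Precipitable water is the column-integrated vapour mass per unit area: PW = (1/g) Σ q̄ Δp, with q in kg/kg and Δp in Pa (1 kg/m² of water = 1 mm).
Layer 1005–590 hPa: Δp = 415 hPa = 41500 Pa, q̄ = 0.0114 kg/kg → 0.0114 × 41500 / 9.8 = 48.28 mm
Layer 590–460 hPa: Δp = 130 hPa = 13000 Pa, q̄ = 0.00286 kg/kg → 0.00286 × 13000 / 9.8 = 3.79 mm
Layer 460–300 hPa: Δp = 160 hPa = 16000 Pa, q̄ = 0.00131 kg/kg → 0.00131 × 16000 / 9.8 = 2.14 mm
PW = 48.28 + 3.79 + 2.14 = 54.21 ≈ 54.2 mm.
Rainfall = ε × PW = 0.37 × 54.2 = 20.1 mm.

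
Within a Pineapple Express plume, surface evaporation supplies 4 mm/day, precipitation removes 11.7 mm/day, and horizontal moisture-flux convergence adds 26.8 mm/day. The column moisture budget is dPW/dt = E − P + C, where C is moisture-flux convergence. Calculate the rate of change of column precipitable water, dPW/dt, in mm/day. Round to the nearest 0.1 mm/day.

dPW/dt = E − P + C = 4 − 11.7 + (26.8) = 19.1 mm/day.

dPW/dt ≈ 19.1 mm/day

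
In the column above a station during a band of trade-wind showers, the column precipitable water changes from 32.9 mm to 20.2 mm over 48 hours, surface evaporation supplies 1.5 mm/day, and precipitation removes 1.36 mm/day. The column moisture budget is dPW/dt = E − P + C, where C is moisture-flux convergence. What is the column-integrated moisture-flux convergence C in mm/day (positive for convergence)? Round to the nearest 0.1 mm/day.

dPW/dt = (20.2 − 32.9) mm / (48/24 day) = -6.350 mm/day.
C = dPW/dt − E + P = (-6.350) − 1.5 + 1.36 = -6.5 mm/day.

C ≈ -6.5 mm/day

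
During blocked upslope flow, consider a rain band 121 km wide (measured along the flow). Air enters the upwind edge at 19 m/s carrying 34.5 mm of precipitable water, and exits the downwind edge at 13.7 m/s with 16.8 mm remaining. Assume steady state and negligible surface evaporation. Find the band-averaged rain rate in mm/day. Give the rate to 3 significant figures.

R ≈ 304 mm/day

Column moisture flux per unit crosswind length is F = V × PW.
Inflow: F_in = 19 × 34.5 = 655.5 mm·m/s
Outflow: F_out = 13.7 × 16.8 = 230.16 mm·m/s
Steady-state rate R = (F_in − F_out)/L = (655.5 − 230.16) / 121000 m = 3.515e-03 mm/s.
R = 3.515e-03 × 3600 × 24 = 304 mm/day.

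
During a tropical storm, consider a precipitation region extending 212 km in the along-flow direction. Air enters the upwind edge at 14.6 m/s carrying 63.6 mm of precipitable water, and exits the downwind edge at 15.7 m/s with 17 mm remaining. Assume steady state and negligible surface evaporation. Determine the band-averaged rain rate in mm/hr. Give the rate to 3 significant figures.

R ≈ 11.2 mm/hr

Column moisture flux per unit crosswind length is F = V × PW.
Inflow: F_in = 14.6 × 63.6 = 928.56 mm·m/s
Outflow: F_out = 15.7 × 17 = 266.9 mm·m/s
Steady-state rate R = (F_in − F_out)/L = (928.56 − 266.9) / 212000 m = 3.121e-03 mm/s.
R = 3.121e-03 × 3600 = 11.2 mm/hr.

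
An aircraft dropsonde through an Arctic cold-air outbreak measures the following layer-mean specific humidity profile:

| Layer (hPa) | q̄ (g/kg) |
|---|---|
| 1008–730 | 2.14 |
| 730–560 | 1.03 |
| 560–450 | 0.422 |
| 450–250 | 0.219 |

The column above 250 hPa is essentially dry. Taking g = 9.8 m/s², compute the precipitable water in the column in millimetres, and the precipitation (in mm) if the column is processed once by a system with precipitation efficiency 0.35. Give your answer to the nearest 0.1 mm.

Precipitable water is the column-integrated vapour mass per unit area: PW = (1/g) Σ q̄ Δp, with q in kg/kg and Δp in Pa (1 kg/m² of water = 1 mm).
Layer 1008–730 hPa: Δp = 278 hPa = 27800 Pa, q̄ = 0.00214 kg/kg → 0.00214 × 27800 / 9.8 = 6.07 mm
Layer 730–560 hPa: Δp = 170 hPa = 17000 Pa, q̄ = 0.00103 kg/kg → 0.00103 × 17000 / 9.8 = 1.79 mm
Layer 560–450 hPa: Δp = 110 hPa = 11000 Pa, q̄ = 0.000422 kg/kg → 0.000422 × 11000 / 9.8 = 0.47 mm
Layer 450–250 hPa: Δp = 200 hPa = 20000 Pa, q̄ = 0.000219 kg/kg → 0.000219 × 20000 / 9.8 = 0.45 mm
PW = 6.07 + 1.79 + 0.47 + 0.45 = 8.78 ≈ 8.8 mm.
Precipitation = ε × PW = 0.35 × 8.8 = 3.1 mm.

PW ≈ 8.8 mm; precipitation ≈ 3.1 mm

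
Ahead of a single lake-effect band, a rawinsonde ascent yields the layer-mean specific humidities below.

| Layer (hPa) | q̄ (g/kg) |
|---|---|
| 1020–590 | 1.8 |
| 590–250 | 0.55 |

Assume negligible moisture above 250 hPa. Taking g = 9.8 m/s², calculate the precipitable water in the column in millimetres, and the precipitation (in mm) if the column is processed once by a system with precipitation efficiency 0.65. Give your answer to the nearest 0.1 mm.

PW ≈ 9.8 mm; precipitation ≈ 6.4 mm

Precipitable water is the column-integrated vapour mass per unit area: PW = (1/g) Σ q̄ Δp, with q in kg/kg and Δp in Pa (1 kg/m² of water = 1 mm).
Layer 1020–590 hPa: Δp = 430 hPa = 43000 Pa, q̄ = 0.0018 kg/kg → 0.0018 × 43000 / 9.8 = 7.90 mm
Layer 590–250 hPa: Δp = 340 hPa = 34000 Pa, q̄ = 0.00055 kg/kg → 0.00055 × 34000 / 9.8 = 1.91 mm
PW = 7.90 + 1.91 = 9.81 ≈ 9.8 mm.
Precipitation = ε × PW = 0.65 × 9.8 = 6.4 mm.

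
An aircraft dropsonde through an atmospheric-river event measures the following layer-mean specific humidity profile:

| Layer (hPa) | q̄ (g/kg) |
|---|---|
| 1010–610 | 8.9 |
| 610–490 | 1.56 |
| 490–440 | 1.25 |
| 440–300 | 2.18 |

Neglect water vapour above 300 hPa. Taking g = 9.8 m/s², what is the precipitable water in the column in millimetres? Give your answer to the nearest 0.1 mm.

PW ≈ 42.0 mm

Precipitable water is the column-integrated vapour mass per unit area: PW = (1/g) Σ q̄ Δp, with q in kg/kg and Δp in Pa (1 kg/m² of water = 1 mm).
Layer 1010–610 hPa: Δp = 400 hPa = 40000 Pa, q̄ = 0.0089 kg/kg → 0.0089 × 40000 / 9.8 = 36.33 mm
Layer 610–490 hPa: Δp = 120 hPa = 12000 Pa, q̄ = 0.00156 kg/kg → 0.00156 × 12000 / 9.8 = 1.91 mm
Layer 490–440 hPa: Δp = 50 hPa = 5000 Pa, q̄ = 0.00125 kg/kg → 0.00125 × 5000 / 9.8 = 0.64 mm
Layer 440–300 hPa: Δp = 140 hPa = 14000 Pa, q̄ = 0.00218 kg/kg → 0.00218 × 14000 / 9.8 = 3.11 mm
PW = 36.33 + 1.91 + 0.64 + 3.11 = 41.99 ≈ 42.0 mm.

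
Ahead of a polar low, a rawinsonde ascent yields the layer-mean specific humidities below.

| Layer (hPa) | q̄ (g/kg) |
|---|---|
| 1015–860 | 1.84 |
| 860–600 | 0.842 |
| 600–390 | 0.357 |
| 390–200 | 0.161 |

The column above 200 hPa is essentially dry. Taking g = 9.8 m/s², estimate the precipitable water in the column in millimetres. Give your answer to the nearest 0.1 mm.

PW ≈ 6.2 mm

Precipitable water is the column-integrated vapour mass per unit area: PW = (1/g) Σ q̄ Δp, with q in kg/kg and Δp in Pa (1 kg/m² of water = 1 mm).
Layer 1015–860 hPa: Δp = 155 hPa = 15500 Pa, q̄ = 0.00184 kg/kg → 0.00184 × 15500 / 9.8 = 2.91 mm
Layer 860–600 hPa: Δp = 260 hPa = 26000 Pa, q̄ = 0.000842 kg/kg → 0.000842 × 26000 / 9.8 = 2.23 mm
Layer 600–390 hPa: Δp = 210 hPa = 21000 Pa, q̄ = 0.000357 kg/kg → 0.000357 × 21000 / 9.8 = 0.77 mm
Layer 390–200 hPa: Δp = 190 hPa = 19000 Pa, q̄ = 0.000161 kg/kg → 0.000161 × 19000 / 9.8 = 0.31 mm
PW = 2.91 + 2.23 + 0.77 + 0.31 = 6.22 ≈ 6.2 mm.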